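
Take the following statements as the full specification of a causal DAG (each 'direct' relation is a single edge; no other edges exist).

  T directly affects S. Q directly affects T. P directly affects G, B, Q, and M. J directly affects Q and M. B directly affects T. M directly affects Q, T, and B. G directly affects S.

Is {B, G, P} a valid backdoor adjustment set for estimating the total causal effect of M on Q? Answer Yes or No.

Backdoor paths from M to Q (paths whose first edge points into M):
  P1: M <- P -> G -> S <- T <- Q
  P2: M <- P -> B -> T <- Q
  P3: M <- P -> Q
  P4: M <- J -> Q
Condition 1 (no descendant of M in the set): FAILS — B is a descendant of M.
Condition 2 (every backdoor path blocked by {B, G, P}):
  P1: blocked at fork node P ∈ conditioning set.
  P2: blocked at fork node P ∈ conditioning set.
  P3: blocked at fork node P ∈ conditioning set.
  P4: open — no interior node is in the conditioning set.
{B, G, P} does not satisfy the backdoor criterion.

No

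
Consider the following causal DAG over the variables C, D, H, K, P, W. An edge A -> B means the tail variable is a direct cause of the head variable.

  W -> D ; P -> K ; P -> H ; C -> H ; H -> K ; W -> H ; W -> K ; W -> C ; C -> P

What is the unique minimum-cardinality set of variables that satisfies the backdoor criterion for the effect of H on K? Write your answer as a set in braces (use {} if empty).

{P, W}

Variables eligible for adjustment (non-descendants of H, excluding H and K): {C, D, P, W}.
Backdoor paths from H to K:
  P1: H <- W -> C -> P -> K
  P2: H <- W -> K
  P3: H <- C <- W -> K
  P4: H <- C -> P -> K
  P5: H <- P <- C <- W -> K
  P6: H <- P -> K
The empty set is not sufficient: P1 (H <- W -> C -> P -> K) has no collider blocking it and no conditioned non-collider, so it is open.
Try {P, W}:
  P1: blocked at fork node W ∈ conditioning set.
  P2: blocked at fork node W ∈ conditioning set.
  P3: blocked at fork node W ∈ conditioning set.
  P4: blocked at chain node P ∈ conditioning set.
  P5: blocked at chain node P ∈ conditioning set.
  P6: blocked at fork node P ∈ conditioning set.
{P, W} contains no descendant of H and blocks every backdoor path.
Every element of {P, W} is needed (dropping P leaves P4 open; dropping W leaves P2 open), so no proper subset is valid.
Among all size-2 subsets of the eligible variables, only {P, W} blocks every backdoor path, so it is the unique smallest valid adjustment set.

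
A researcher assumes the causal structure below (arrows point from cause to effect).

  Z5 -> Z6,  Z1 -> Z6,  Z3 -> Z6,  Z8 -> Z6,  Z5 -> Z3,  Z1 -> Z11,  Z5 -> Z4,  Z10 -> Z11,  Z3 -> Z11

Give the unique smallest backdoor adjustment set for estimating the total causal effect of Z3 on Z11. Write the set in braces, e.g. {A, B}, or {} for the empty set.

Variables eligible for adjustment (non-descendants of Z3, excluding Z3 and Z11): {Z1, Z10, Z4, Z5, Z8}.
Backdoor paths from Z3 to Z11:
  P1: Z3 <- Z5 -> Z6 <- Z1 -> Z11
Each backdoor path contains an unconditioned collider, so every path is already blocked with the empty conditioning set:
  P1: blocked at collider Z6 (neither it nor any descendant is in the conditioning set).
The empty set is therefore the unique smallest valid set.

{}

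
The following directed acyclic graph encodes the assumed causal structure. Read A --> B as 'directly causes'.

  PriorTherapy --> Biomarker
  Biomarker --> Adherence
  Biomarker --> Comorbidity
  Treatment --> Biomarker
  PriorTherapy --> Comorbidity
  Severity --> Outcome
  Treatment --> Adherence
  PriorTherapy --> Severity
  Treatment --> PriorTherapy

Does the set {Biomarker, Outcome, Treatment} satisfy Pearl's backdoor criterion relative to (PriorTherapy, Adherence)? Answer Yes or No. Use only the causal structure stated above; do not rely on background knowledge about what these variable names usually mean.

Backdoor paths from PriorTherapy to Adherence (paths whose first edge points into PriorTherapy):
  P1: PriorTherapy <- Treatment -> Biomarker -> Adherence
  P2: PriorTherapy <- Treatment -> Adherence
Condition 1 (no descendant of PriorTherapy in the set): FAILS — Biomarker and Outcome are descendants of PriorTherapy.
Condition 2 (every backdoor path blocked by {Biomarker, Outcome, Treatment}):
  P1: blocked at fork node Treatment ∈ conditioning set.
  P2: blocked at fork node Treatment ∈ conditioning set.
{Biomarker, Outcome, Treatment} does not satisfy the backdoor criterion.

No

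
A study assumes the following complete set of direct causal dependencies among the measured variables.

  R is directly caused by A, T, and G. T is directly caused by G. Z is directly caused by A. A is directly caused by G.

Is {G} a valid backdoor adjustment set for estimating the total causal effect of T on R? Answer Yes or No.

Yes

Backdoor paths from T to R (paths whose first edge points into T):
  P1: T <- G -> A -> R
  P2: T <- G -> R
Condition 1 (no descendant of T in the set): holds — descendants of T are {R}; none are in {G}.
Condition 2 (every backdoor path blocked by {G}):
  P1: blocked at fork node G ∈ conditioning set.
  P2: blocked at fork node G ∈ conditioning set.
{G} satisfies the backdoor criterion.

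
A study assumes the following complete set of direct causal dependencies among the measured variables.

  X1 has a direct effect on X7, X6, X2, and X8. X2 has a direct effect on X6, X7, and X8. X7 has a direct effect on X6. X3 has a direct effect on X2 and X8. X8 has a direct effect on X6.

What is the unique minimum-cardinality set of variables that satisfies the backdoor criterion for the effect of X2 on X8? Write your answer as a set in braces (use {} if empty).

{X1, X3}

Variables eligible for adjustment (non-descendants of X2, excluding X2 and X8): {X1, X3}.
Backdoor paths from X2 to X8:
  P1: X2 <- X1 -> X7 -> X6 <- X8
  P2: X2 <- X1 -> X8
  P3: X2 <- X1 -> X6 <- X8
  P4: X2 <- X3 -> X8
The empty set is not sufficient: P2 (X2 <- X1 -> X8) has no collider blocking it and no conditioned non-collider, so it is open.
Try {X1, X3}:
  P1: blocked at fork node X1 ∈ conditioning set.
  P2: blocked at fork node X1 ∈ conditioning set.
  P3: blocked at fork node X1 ∈ conditioning set.
  P4: blocked at fork node X3 ∈ conditioning set.
{X1, X3} contains no descendant of X2 and blocks every backdoor path.
Every element of {X1, X3} is needed (dropping X1 leaves P2 open; dropping X3 leaves P4 open), so no proper subset is valid.
Among all size-2 subsets of the eligible variables, only {X1, X3} blocks every backdoor path, so it is the unique smallest valid adjustment set.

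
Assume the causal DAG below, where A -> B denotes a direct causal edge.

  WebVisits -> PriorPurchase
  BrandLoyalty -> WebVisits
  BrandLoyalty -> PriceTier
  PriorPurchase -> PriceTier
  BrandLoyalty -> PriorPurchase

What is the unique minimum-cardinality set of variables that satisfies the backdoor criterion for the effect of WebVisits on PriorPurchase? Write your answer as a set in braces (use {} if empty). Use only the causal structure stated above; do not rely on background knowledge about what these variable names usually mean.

{BrandLoyalty}

Variables eligible for adjustment (non-descendants of WebVisits, excluding WebVisits and PriorPurchase): {BrandLoyalty}.
Backdoor paths from WebVisits to PriorPurchase:
  P1: WebVisits <- BrandLoyalty -> PriorPurchase
  P2: WebVisits <- BrandLoyalty -> PriceTier <- PriorPurchase
The empty set is not sufficient: P1 (WebVisits <- BrandLoyalty -> PriorPurchase) has no collider blocking it and no conditioned non-collider, so it is open.
Try {BrandLoyalty}:
  P1: blocked at fork node BrandLoyalty ∈ conditioning set.
  P2: blocked at fork node BrandLoyalty ∈ conditioning set.
{BrandLoyalty} contains no descendant of WebVisits and blocks every backdoor path.
{BrandLoyalty} is the unique smallest valid adjustment set.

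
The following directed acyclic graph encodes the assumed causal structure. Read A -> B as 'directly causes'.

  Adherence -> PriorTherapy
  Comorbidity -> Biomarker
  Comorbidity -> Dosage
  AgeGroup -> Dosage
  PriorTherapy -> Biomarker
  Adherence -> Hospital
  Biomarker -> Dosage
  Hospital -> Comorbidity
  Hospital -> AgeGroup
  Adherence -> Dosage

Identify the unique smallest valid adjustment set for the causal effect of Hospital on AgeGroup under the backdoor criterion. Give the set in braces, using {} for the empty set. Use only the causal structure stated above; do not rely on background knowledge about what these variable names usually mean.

{}

Variables eligible for adjustment (non-descendants of Hospital, excluding Hospital and AgeGroup): {Adherence, PriorTherapy}.
Backdoor paths from Hospital to AgeGroup:
  P1: Hospital <- Adherence -> PriorTherapy -> Biomarker <- Comorbidity -> Dosage <- AgeGroup
  P2: Hospital <- Adherence -> PriorTherapy -> Biomarker -> Dosage <- AgeGroup
  P3: Hospital <- Adherence -> Dosage <- AgeGroup
Each backdoor path contains an unconditioned collider, so every path is already blocked with the empty conditioning set:
  P1: blocked at collider Biomarker (neither it nor any descendant is in the conditioning set).
  P2: blocked at collider Dosage (neither it nor any descendant is in the conditioning set).
  P3: blocked at collider Dosage (neither it nor any descendant is in the conditioning set).
The empty set is therefore the unique smallest valid set.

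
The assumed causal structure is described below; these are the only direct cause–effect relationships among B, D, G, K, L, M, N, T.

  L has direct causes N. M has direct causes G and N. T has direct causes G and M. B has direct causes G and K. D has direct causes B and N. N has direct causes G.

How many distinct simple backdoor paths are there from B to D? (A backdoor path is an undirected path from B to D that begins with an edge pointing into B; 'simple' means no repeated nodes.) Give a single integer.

A backdoor path from B to D is any simple undirected path whose first edge points into B (i.e. leaves B via a parent).
Parents of B: {G, K}.
Enumerating:
  P1: B <- G -> N -> D
  P2: B <- G -> M <- N -> D
  P3: B <- G -> T <- M <- N -> D
That exhausts the simple backdoor paths. Count: 3.

3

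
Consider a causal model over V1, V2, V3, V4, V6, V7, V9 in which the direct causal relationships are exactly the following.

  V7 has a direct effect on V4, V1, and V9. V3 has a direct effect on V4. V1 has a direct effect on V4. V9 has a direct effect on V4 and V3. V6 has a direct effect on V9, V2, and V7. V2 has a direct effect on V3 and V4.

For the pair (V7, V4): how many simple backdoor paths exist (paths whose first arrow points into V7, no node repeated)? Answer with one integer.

6

A backdoor path from V7 to V4 is any simple undirected path whose first edge points into V7 (i.e. leaves V7 via a parent).
Parents of V7: {V6}.
Enumerating:
  P1: V7 <- V6 -> V2 -> V3 <- V9 -> V4
  P2: V7 <- V6 -> V2 -> V3 -> V4
  P3: V7 <- V6 -> V2 -> V4
  P4: V7 <- V6 -> V9 -> V3 <- V2 -> V4
  P5: V7 <- V6 -> V9 -> V3 -> V4
  P6: V7 <- V6 -> V9 -> V4
That exhausts the simple backdoor paths. Count: 6.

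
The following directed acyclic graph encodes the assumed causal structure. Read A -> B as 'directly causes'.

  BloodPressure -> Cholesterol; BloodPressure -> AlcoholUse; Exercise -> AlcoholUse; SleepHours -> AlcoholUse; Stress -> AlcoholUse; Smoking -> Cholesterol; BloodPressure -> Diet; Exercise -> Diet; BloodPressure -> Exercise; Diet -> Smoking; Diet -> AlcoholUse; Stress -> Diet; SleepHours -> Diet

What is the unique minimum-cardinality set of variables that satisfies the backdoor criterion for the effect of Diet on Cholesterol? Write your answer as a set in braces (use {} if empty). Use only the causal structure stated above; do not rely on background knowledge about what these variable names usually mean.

Variables eligible for adjustment (non-descendants of Diet, excluding Diet and Cholesterol): {BloodPressure, Exercise, SleepHours, Stress}.
Backdoor paths from Diet to Cholesterol:
  P1: Diet <- BloodPressure -> Cholesterol
  P2: Diet <- Stress -> AlcoholUse <- BloodPressure -> Cholesterol
  P3: Diet <- Stress -> AlcoholUse <- Exercise <- BloodPressure -> Cholesterol
  P4: Diet <- Exercise <- BloodPressure -> Cholesterol
  P5: Diet <- Exercise -> AlcoholUse <- BloodPressure -> Cholesterol
  P6: Diet <- SleepHours -> AlcoholUse <- BloodPressure -> Cholesterol
  P7: Diet <- SleepHours -> AlcoholUse <- Exercise <- BloodPressure -> Cholesterol
The empty set is not sufficient: P1 (Diet <- BloodPressure -> Cholesterol) has no collider blocking it and no conditioned non-collider, so it is open.
Try {BloodPressure}:
  P1: blocked at fork node BloodPressure ∈ conditioning set.
  P2: blocked at collider AlcoholUse (neither it nor any descendant is in the conditioning set).
  P3: blocked at collider AlcoholUse (neither it nor any descendant is in the conditioning set).
  P4: blocked at fork node BloodPressure ∈ conditioning set.
  P5: blocked at collider AlcoholUse (neither it nor any descendant is in the conditioning set).
  P6: blocked at collider AlcoholUse (neither it nor any descendant is in the conditioning set).
  P7: blocked at collider AlcoholUse (neither it nor any descendant is in the conditioning set).
{BloodPressure} contains no descendant of Diet and blocks every backdoor path.
No other singleton works — e.g. {Stress} leaves P1 open — so {BloodPressure} is the unique smallest valid adjustment set.

{BloodPressure}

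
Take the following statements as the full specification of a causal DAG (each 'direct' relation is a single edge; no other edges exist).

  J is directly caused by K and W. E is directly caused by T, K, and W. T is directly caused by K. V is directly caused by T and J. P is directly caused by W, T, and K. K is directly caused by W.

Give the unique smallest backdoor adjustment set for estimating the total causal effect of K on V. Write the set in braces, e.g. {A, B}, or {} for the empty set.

Variables eligible for adjustment (non-descendants of K, excluding K and V): {W}.
Backdoor paths from K to V:
  P1: K <- W -> P <- T -> V
  P2: K <- W -> E <- T -> V
  P3: K <- W -> J -> V
The empty set is not sufficient: P3 (K <- W -> J -> V) has no collider blocking it and no conditioned non-collider, so it is open.
Try {W}:
  P1: blocked at fork node W ∈ conditioning set.
  P2: blocked at fork node W ∈ conditioning set.
  P3: blocked at fork node W ∈ conditioning set.
{W} contains no descendant of K and blocks every backdoor path.
{W} is the unique smallest valid adjustment set.

{W}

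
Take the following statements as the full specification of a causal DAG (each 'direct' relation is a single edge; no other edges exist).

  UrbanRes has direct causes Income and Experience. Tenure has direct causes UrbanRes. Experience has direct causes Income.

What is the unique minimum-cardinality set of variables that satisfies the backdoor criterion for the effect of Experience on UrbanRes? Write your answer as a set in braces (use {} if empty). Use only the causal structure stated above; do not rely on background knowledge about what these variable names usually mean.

Variables eligible for adjustment (non-descendants of Experience, excluding Experience and UrbanRes): {Income}.
Backdoor paths from Experience to UrbanRes:
  P1: Experience <- Income -> UrbanRes
The empty set is not sufficient: P1 (Experience <- Income -> UrbanRes) has no collider blocking it and no conditioned non-collider, so it is open.
Try {Income}:
  P1: blocked at fork node Income ∈ conditioning set.
{Income} contains no descendant of Experience and blocks every backdoor path.
{Income} is the unique smallest valid adjustment set.

{Income}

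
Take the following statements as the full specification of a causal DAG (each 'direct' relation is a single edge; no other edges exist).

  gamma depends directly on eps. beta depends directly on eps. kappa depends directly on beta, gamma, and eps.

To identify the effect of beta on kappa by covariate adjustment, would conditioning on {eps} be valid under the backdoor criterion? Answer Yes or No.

Backdoor paths from beta to kappa (paths whose first edge points into beta):
  P1: beta <- eps -> gamma -> kappa
  P2: beta <- eps -> kappa
Condition 1 (no descendant of beta in the set): holds — descendants of beta are {kappa}; none are in {eps}.
Condition 2 (every backdoor path blocked by {eps}):
  P1: blocked at fork node eps ∈ conditioning set.
  P2: blocked at fork node eps ∈ conditioning set.
{eps} satisfies the backdoor criterion.

Yes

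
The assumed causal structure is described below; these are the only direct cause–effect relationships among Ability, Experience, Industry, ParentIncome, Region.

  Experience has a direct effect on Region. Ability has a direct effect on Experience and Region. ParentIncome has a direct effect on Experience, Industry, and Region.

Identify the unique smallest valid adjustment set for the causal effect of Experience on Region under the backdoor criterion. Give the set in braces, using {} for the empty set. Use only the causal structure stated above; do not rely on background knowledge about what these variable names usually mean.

{Ability, ParentIncome}

Variables eligible for adjustment (non-descendants of Experience, excluding Experience and Region): {Ability, Industry, ParentIncome}.
Backdoor paths from Experience to Region:
  P1: Experience <- ParentIncome -> Region
  P2: Experience <- Ability -> Region
The empty set is not sufficient: P1 (Experience <- ParentIncome -> Region) has no collider blocking it and no conditioned non-collider, so it is open.
Try {Ability, ParentIncome}:
  P1: blocked at fork node ParentIncome ∈ conditioning set.
  P2: blocked at fork node Ability ∈ conditioning set.
{Ability, ParentIncome} contains no descendant of Experience and blocks every backdoor path.
Every element of {Ability, ParentIncome} is needed (dropping Ability leaves P2 open; dropping ParentIncome leaves P1 open), so no proper subset is valid.
Among all size-2 subsets of the eligible variables, only {Ability, ParentIncome} blocks every backdoor path, so it is the unique smallest valid adjustment set.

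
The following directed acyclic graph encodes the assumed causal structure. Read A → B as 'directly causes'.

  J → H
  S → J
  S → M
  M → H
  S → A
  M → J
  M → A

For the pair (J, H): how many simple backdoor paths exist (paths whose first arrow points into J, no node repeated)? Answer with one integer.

3

A backdoor path from J to H is any simple undirected path whose first edge points into J (i.e. leaves J via a parent).
Parents of J: {M, S}.
Enumerating:
  P1: J <- S -> M -> H
  P2: J <- S -> A <- M -> H
  P3: J <- M -> H
That exhausts the simple backdoor paths. Count: 3.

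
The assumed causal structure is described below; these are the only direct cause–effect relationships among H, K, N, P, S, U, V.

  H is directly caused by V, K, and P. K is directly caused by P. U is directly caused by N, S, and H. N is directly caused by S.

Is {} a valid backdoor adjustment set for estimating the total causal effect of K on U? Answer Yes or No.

No

Backdoor paths from K to U (paths whose first edge points into K):
  P1: K <- P -> H -> U
Condition 1 (no descendant of K in the set): holds — descendants of K are {H, U}; none are in {}.
Condition 2 (every backdoor path blocked by {}):
  P1: open — no interior node is in the conditioning set.
{} does not satisfy the backdoor criterion.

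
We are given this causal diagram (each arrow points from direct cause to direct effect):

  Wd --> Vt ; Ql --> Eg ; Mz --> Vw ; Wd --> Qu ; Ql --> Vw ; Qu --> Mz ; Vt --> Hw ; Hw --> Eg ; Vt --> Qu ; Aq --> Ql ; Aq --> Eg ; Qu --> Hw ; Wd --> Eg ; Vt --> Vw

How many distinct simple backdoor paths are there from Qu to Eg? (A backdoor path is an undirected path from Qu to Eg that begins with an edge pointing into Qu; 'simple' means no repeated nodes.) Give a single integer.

A backdoor path from Qu to Eg is any simple undirected path whose first edge points into Qu (i.e. leaves Qu via a parent).
Parents of Qu: {Vt, Wd}.
Enumerating:
  P1: Qu <- Wd -> Vt -> Hw -> Eg
  P2: Qu <- Wd -> Vt -> Vw <- Ql <- Aq -> Eg
  P3: Qu <- Wd -> Vt -> Vw <- Ql -> Eg
  P4: Qu <- Wd -> Eg
  P5: Qu <- Vt <- Wd -> Eg
  P6: Qu <- Vt -> Hw -> Eg
  P7: Qu <- Vt -> Vw <- Ql <- Aq -> Eg
  P8: Qu <- Vt -> Vw <- Ql -> Eg
That exhausts the simple backdoor paths. Count: 8.

8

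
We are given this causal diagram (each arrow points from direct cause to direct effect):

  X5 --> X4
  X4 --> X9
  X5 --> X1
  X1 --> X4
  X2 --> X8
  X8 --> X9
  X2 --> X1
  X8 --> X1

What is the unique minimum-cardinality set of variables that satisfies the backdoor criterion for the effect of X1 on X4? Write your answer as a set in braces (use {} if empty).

{X5}

Variables eligible for adjustment (non-descendants of X1, excluding X1 and X4): {X2, X5, X8}.
Backdoor paths from X1 to X4:
  P1: X1 <- X5 -> X4
  P2: X1 <- X2 -> X8 -> X9 <- X4
  P3: X1 <- X8 -> X9 <- X4
The empty set is not sufficient: P1 (X1 <- X5 -> X4) has no collider blocking it and no conditioned non-collider, so it is open.
Try {X5}:
  P1: blocked at fork node X5 ∈ conditioning set.
  P2: blocked at collider X9 (neither it nor any descendant is in the conditioning set).
  P3: blocked at collider X9 (neither it nor any descendant is in the conditioning set).
{X5} contains no descendant of X1 and blocks every backdoor path.
No other singleton works — e.g. {X2} leaves P1 open — so {X5} is the unique smallest valid adjustment set.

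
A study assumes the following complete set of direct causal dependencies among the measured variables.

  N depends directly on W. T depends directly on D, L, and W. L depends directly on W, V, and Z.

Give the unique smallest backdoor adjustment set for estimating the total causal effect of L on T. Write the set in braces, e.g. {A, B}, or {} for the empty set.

Variables eligible for adjustment (non-descendants of L, excluding L and T): {D, N, V, W, Z}.
Backdoor paths from L to T:
  P1: L <- W -> T
The empty set is not sufficient: P1 (L <- W -> T) has no collider blocking it and no conditioned non-collider, so it is open.
Try {W}:
  P1: blocked at fork node W ∈ conditioning set.
{W} contains no descendant of L and blocks every backdoor path.
No other singleton works — e.g. {Z} leaves P1 open — so {W} is the unique smallest valid adjustment set.

{W}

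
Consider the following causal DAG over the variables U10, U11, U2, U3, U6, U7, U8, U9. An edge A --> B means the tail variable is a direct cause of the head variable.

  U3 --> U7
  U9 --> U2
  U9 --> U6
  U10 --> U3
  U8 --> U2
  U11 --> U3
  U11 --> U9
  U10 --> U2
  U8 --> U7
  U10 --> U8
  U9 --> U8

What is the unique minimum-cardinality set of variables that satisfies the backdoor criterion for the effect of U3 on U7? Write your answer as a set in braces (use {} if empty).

{U8}

Variables eligible for adjustment (non-descendants of U3, excluding U3 and U7): {U10, U11, U2, U6, U8, U9}.
Backdoor paths from U3 to U7:
  P1: U3 <- U11 -> U9 -> U8 -> U7
  P2: U3 <- U11 -> U9 -> U2 <- U10 -> U8 -> U7
  P3: U3 <- U11 -> U9 -> U2 <- U8 -> U7
  P4: U3 <- U10 -> U8 -> U7
  P5: U3 <- U10 -> U2 <- U9 -> U8 -> U7
  P6: U3 <- U10 -> U2 <- U8 -> U7
The empty set is not sufficient: P1 (U3 <- U11 -> U9 -> U8 -> U7) has no collider blocking it and no conditioned non-collider, so it is open.
Try {U8}:
  P1: blocked at chain node U8 ∈ conditioning set.
  P2: blocked at collider U2 (neither it nor any descendant is in the conditioning set).
  P3: blocked at collider U2 (neither it nor any descendant is in the conditioning set).
  P4: blocked at chain node U8 ∈ conditioning set.
  P5: blocked at collider U2 (neither it nor any descendant is in the conditioning set).
  P6: blocked at collider U2 (neither it nor any descendant is in the conditioning set).
{U8} contains no descendant of U3 and blocks every backdoor path.
No other singleton works — e.g. {U11} leaves P4 open — so {U8} is the unique smallest valid adjustment set.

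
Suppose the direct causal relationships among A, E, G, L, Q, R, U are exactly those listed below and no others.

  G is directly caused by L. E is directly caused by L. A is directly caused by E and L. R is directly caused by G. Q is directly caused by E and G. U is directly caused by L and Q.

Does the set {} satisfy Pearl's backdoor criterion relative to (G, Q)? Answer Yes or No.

Backdoor paths from G to Q (paths whose first edge points into G):
  P1: G <- L -> E -> Q
  P2: G <- L -> A <- E -> Q
  P3: G <- L -> U <- Q
Condition 1 (no descendant of G in the set): holds — descendants of G are {Q, R, U}; none are in {}.
Condition 2 (every backdoor path blocked by {}):
  P1: open — no interior node is in the conditioning set.
  P2: blocked at collider A (neither it nor any descendant is in the conditioning set).
  P3: blocked at collider U (neither it nor any descendant is in the conditioning set).
{} does not satisfy the backdoor criterion.

No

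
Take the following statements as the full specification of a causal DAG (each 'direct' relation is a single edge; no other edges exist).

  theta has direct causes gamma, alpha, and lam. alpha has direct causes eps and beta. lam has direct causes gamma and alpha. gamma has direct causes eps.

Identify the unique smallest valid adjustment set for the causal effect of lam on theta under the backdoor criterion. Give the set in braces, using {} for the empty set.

{alpha, gamma}

Variables eligible for adjustment (non-descendants of lam, excluding lam and theta): {alpha, beta, eps, gamma}.
Backdoor paths from lam to theta:
  P1: lam <- gamma <- eps -> alpha -> theta
  P2: lam <- gamma -> theta
  P3: lam <- alpha <- eps -> gamma -> theta
  P4: lam <- alpha -> theta
The empty set is not sufficient: P1 (lam <- gamma <- eps -> alpha -> theta) has no collider blocking it and no conditioned non-collider, so it is open.
Try {alpha, gamma}:
  P1: blocked at chain node gamma ∈ conditioning set.
  P2: blocked at fork node gamma ∈ conditioning set.
  P3: blocked at chain node alpha ∈ conditioning set.
  P4: blocked at fork node alpha ∈ conditioning set.
{alpha, gamma} contains no descendant of lam and blocks every backdoor path.
Every element of {alpha, gamma} is needed (dropping alpha leaves P4 open; dropping gamma leaves P2 open), so no proper subset is valid.
Among all size-2 subsets of the eligible variables, only {alpha, gamma} blocks every backdoor path, so it is the unique smallest valid adjustment set.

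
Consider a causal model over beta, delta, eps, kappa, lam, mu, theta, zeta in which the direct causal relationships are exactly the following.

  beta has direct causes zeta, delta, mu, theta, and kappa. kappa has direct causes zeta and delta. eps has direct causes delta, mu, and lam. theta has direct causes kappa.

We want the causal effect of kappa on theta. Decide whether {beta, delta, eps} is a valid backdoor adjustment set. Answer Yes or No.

No

Backdoor paths from kappa to theta (paths whose first edge points into kappa):
  P1: kappa <- delta -> eps <- mu -> beta <- theta
  P2: kappa <- delta -> beta <- theta
  P3: kappa <- zeta -> beta <- theta
Condition 1 (no descendant of kappa in the set): FAILS — beta is a descendant of kappa.
Condition 2 (every backdoor path blocked by {beta, delta, eps}):
  P1: blocked at fork node delta ∈ conditioning set.
  P2: blocked at fork node delta ∈ conditioning set.
  P3: open — collider(s) beta are conditioned on (or have a conditioned descendant) and no non-collider on the path is in the set.
{beta, delta, eps} does not satisfy the backdoor criterion.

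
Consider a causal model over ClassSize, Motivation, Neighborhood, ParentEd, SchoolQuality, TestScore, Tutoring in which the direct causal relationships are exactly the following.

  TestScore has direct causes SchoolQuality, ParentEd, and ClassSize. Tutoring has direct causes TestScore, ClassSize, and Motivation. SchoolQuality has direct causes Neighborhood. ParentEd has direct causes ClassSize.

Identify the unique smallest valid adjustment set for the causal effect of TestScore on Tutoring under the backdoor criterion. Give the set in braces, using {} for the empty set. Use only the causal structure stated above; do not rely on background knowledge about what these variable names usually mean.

{ClassSize}

Variables eligible for adjustment (non-descendants of TestScore, excluding TestScore and Tutoring): {ClassSize, Motivation, Neighborhood, ParentEd, SchoolQuality}.
Backdoor paths from TestScore to Tutoring:
  P1: TestScore <- ClassSize -> Tutoring
  P2: TestScore <- ParentEd <- ClassSize -> Tutoring
The empty set is not sufficient: P1 (TestScore <- ClassSize -> Tutoring) has no collider blocking it and no conditioned non-collider, so it is open.
Try {ClassSize}:
  P1: blocked at fork node ClassSize ∈ conditioning set.
  P2: blocked at fork node ClassSize ∈ conditioning set.
{ClassSize} contains no descendant of TestScore and blocks every backdoor path.
No other singleton works — e.g. {Neighborhood} leaves P1 open — so {ClassSize} is the unique smallest valid adjustment set.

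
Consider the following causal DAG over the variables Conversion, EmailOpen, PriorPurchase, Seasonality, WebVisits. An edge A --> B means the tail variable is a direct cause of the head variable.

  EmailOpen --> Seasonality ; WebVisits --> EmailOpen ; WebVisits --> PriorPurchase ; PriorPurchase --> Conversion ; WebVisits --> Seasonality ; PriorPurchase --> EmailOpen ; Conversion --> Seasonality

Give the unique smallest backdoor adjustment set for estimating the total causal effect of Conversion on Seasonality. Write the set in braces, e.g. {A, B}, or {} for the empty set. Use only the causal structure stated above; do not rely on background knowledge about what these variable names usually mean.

{PriorPurchase}

Variables eligible for adjustment (non-descendants of Conversion, excluding Conversion and Seasonality): {EmailOpen, PriorPurchase, WebVisits}.
Backdoor paths from Conversion to Seasonality:
  P1: Conversion <- PriorPurchase <- WebVisits -> EmailOpen -> Seasonality
  P2: Conversion <- PriorPurchase <- WebVisits -> Seasonality
  P3: Conversion <- PriorPurchase -> EmailOpen <- WebVisits -> Seasonality
  P4: Conversion <- PriorPurchase -> EmailOpen -> Seasonality
The empty set is not sufficient: P1 (Conversion <- PriorPurchase <- WebVisits -> EmailOpen -> Seasonality) has no collider blocking it and no conditioned non-collider, so it is open.
Try {PriorPurchase}:
  P1: blocked at chain node PriorPurchase ∈ conditioning set.
  P2: blocked at chain node PriorPurchase ∈ conditioning set.
  P3: blocked at fork node PriorPurchase ∈ conditioning set.
  P4: blocked at fork node PriorPurchase ∈ conditioning set.
{PriorPurchase} contains no descendant of Conversion and blocks every backdoor path.
No other singleton works — e.g. {WebVisits} leaves P4 open — so {PriorPurchase} is the unique smallest valid adjustment set.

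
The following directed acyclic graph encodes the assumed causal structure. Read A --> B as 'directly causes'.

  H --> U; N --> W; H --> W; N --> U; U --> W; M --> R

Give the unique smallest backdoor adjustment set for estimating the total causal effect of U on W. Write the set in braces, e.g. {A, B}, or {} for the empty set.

{H, N}

Variables eligible for adjustment (non-descendants of U, excluding U and W): {H, M, N, R}.
Backdoor paths from U to W:
  P1: U <- N -> W
  P2: U <- H -> W
The empty set is not sufficient: P1 (U <- N -> W) has no collider blocking it and no conditioned non-collider, so it is open.
Try {H, N}:
  P1: blocked at fork node N ∈ conditioning set.
  P2: blocked at fork node H ∈ conditioning set.
{H, N} contains no descendant of U and blocks every backdoor path.
Every element of {H, N} is needed (dropping H leaves P2 open; dropping N leaves P1 open), so no proper subset is valid.
Among all size-2 subsets of the eligible variables, only {H, N} blocks every backdoor path, so it is the unique smallest valid adjustment set.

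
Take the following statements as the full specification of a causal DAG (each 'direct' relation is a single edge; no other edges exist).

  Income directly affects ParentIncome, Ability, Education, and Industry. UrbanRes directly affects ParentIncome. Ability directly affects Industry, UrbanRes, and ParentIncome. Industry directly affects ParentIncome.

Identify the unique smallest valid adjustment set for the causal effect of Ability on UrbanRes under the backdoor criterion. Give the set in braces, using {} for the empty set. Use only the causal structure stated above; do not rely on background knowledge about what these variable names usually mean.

Variables eligible for adjustment (non-descendants of Ability, excluding Ability and UrbanRes): {Education, Income}.
Backdoor paths from Ability to UrbanRes:
  P1: Ability <- Income -> Industry -> ParentIncome <- UrbanRes
  P2: Ability <- Income -> ParentIncome <- UrbanRes
Each backdoor path contains an unconditioned collider, so every path is already blocked with the empty conditioning set:
  P1: blocked at collider ParentIncome (neither it nor any descendant is in the conditioning set).
  P2: blocked at collider ParentIncome (neither it nor any descendant is in the conditioning set).
The empty set is therefore the unique smallest valid set.

{}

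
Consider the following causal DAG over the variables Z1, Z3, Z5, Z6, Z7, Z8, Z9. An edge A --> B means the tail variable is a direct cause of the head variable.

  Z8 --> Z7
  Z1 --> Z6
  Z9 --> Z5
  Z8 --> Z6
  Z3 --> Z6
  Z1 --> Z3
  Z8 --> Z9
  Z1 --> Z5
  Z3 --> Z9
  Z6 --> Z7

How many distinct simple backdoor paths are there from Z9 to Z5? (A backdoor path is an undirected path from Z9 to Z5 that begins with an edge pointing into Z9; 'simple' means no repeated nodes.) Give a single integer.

A backdoor path from Z9 to Z5 is any simple undirected path whose first edge points into Z9 (i.e. leaves Z9 via a parent).
Parents of Z9: {Z3, Z8}.
Enumerating:
  P1: Z9 <- Z3 <- Z1 -> Z5
  P2: Z9 <- Z3 -> Z6 <- Z1 -> Z5
  P3: Z9 <- Z8 -> Z6 <- Z1 -> Z5
  P4: Z9 <- Z8 -> Z6 <- Z3 <- Z1 -> Z5
  P5: Z9 <- Z8 -> Z7 <- Z6 <- Z1 -> Z5
  P6: Z9 <- Z8 -> Z7 <- Z6 <- Z3 <- Z1 -> Z5
That exhausts the simple backdoor paths. Count: 6.

6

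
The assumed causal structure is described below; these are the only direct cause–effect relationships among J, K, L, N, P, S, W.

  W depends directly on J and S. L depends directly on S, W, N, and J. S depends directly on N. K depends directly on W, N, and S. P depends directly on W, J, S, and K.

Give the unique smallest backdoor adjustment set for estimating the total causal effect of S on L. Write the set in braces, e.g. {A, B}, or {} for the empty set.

{N}

Variables eligible for adjustment (non-descendants of S, excluding S and L): {J, N}.
Backdoor paths from S to L:
  P1: S <- N -> L
  P2: S <- N -> K <- W <- J -> L
  P3: S <- N -> K <- W -> L
  P4: S <- N -> K <- W -> P <- J -> L
  P5: S <- N -> K -> P <- J -> W -> L
  P6: S <- N -> K -> P <- J -> L
  P7: S <- N -> K -> P <- W <- J -> L
  P8: S <- N -> K -> P <- W -> L
The empty set is not sufficient: P1 (S <- N -> L) has no collider blocking it and no conditioned non-collider, so it is open.
Try {N}:
  P1: blocked at fork node N ∈ conditioning set.
  P2: blocked at fork node N ∈ conditioning set.
  P3: blocked at fork node N ∈ conditioning set.
  P4: blocked at fork node N ∈ conditioning set.
  P5: blocked at fork node N ∈ conditioning set.
  P6: blocked at fork node N ∈ conditioning set.
  P7: blocked at fork node N ∈ conditioning set.
  P8: blocked at fork node N ∈ conditioning set.
{N} contains no descendant of S and blocks every backdoor path.
No other singleton works — e.g. {J} leaves P1 open — so {N} is the unique smallest valid adjustment set.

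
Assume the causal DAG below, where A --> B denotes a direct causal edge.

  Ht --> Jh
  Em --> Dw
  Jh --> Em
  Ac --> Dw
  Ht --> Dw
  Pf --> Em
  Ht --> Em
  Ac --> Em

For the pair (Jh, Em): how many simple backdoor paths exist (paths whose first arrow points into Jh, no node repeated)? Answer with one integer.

3

A backdoor path from Jh to Em is any simple undirected path whose first edge points into Jh (i.e. leaves Jh via a parent).
Parents of Jh: {Ht}.
Enumerating:
  P1: Jh <- Ht -> Em
  P2: Jh <- Ht -> Dw <- Ac -> Em
  P3: Jh <- Ht -> Dw <- Em
That exhausts the simple backdoor paths. Count: 3.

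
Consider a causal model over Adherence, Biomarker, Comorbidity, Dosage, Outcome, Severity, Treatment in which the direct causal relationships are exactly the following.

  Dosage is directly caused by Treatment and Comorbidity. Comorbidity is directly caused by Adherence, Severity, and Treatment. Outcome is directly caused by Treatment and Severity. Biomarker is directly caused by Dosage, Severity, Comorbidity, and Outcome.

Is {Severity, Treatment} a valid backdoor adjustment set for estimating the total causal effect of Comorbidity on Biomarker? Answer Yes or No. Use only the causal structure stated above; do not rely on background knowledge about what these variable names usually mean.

Backdoor paths from Comorbidity to Biomarker (paths whose first edge points into Comorbidity):
  P1: Comorbidity <- Treatment -> Dosage -> Biomarker
  P2: Comorbidity <- Treatment -> Outcome <- Severity -> Biomarker
  P3: Comorbidity <- Treatment -> Outcome -> Biomarker
  P4: Comorbidity <- Severity -> Outcome <- Treatment -> Dosage -> Biomarker
  P5: Comorbidity <- Severity -> Outcome -> Biomarker
  P6: Comorbidity <- Severity -> Biomarker
Condition 1 (no descendant of Comorbidity in the set): holds — descendants of Comorbidity are {Biomarker, Dosage}; none are in {Severity, Treatment}.
Condition 2 (every backdoor path blocked by {Severity, Treatment}):
  P1: blocked at fork node Treatment ∈ conditioning set.
  P2: blocked at fork node Treatment ∈ conditioning set.
  P3: blocked at fork node Treatment ∈ conditioning set.
  P4: blocked at fork node Severity ∈ conditioning set.
  P5: blocked at fork node Severity ∈ conditioning set.
  P6: blocked at fork node Severity ∈ conditioning set.
{Severity, Treatment} satisfies the backdoor criterion.

Yes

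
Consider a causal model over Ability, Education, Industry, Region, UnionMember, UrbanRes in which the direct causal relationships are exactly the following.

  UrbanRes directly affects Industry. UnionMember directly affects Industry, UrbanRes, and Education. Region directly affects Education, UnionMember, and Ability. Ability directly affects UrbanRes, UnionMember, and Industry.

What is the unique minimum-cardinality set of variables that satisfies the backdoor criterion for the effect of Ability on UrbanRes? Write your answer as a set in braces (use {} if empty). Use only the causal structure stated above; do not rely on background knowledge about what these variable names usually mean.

{Region}

Variables eligible for adjustment (non-descendants of Ability, excluding Ability and UrbanRes): {Region}.
Backdoor paths from Ability to UrbanRes:
  P1: Ability <- Region -> UnionMember -> UrbanRes
  P2: Ability <- Region -> UnionMember -> Industry <- UrbanRes
  P3: Ability <- Region -> Education <- UnionMember -> UrbanRes
  P4: Ability <- Region -> Education <- UnionMember -> Industry <- UrbanRes
The empty set is not sufficient: P1 (Ability <- Region -> UnionMember -> UrbanRes) has no collider blocking it and no conditioned non-collider, so it is open.
Try {Region}:
  P1: blocked at fork node Region ∈ conditioning set.
  P2: blocked at fork node Region ∈ conditioning set.
  P3: blocked at fork node Region ∈ conditioning set.
  P4: blocked at fork node Region ∈ conditioning set.
{Region} contains no descendant of Ability and blocks every backdoor path.
{Region} is the unique smallest valid adjustment set.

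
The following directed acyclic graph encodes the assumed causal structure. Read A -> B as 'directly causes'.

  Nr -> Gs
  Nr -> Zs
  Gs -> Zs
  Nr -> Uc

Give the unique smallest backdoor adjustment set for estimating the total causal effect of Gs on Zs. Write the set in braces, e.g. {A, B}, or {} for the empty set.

Variables eligible for adjustment (non-descendants of Gs, excluding Gs and Zs): {Nr, Uc}.
Backdoor paths from Gs to Zs:
  P1: Gs <- Nr -> Zs
The empty set is not sufficient: P1 (Gs <- Nr -> Zs) has no collider blocking it and no conditioned non-collider, so it is open.
Try {Nr}:
  P1: blocked at fork node Nr ∈ conditioning set.
{Nr} contains no descendant of Gs and blocks every backdoor path.
No other singleton works — e.g. {Uc} leaves P1 open — so {Nr} is the unique smallest valid adjustment set.

{Nr}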